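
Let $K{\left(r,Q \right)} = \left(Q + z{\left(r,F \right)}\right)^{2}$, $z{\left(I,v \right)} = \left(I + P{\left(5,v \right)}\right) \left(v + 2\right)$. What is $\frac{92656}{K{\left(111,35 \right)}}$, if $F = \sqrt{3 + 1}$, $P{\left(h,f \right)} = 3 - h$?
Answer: $\frac{92656}{221841} \approx 0.41767$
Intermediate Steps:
$F = 2$ ($F = \sqrt{4} = 2$)
$z{\left(I,v \right)} = \left(-2 + I\right) \left(2 + v\right)$ ($z{\left(I,v \right)} = \left(I + \left(3 - 5\right)\right) \left(v + 2\right) = \left(I + \left(3 - 5\right)\right) \left(2 + v\right) = \left(I - 2\right) \left(2 + v\right) = \left(-2 + I\right) \left(2 + v\right)$)
$K{\left(r,Q \right)} = \left(-8 + Q + 4 r\right)^{2}$ ($K{\left(r,Q \right)} = \left(Q + \left(-4 - 4 + 2 r + r 2\right)\right)^{2} = \left(Q + \left(-4 - 4 + 2 r + 2 r\right)\right)^{2} = \left(Q + \left(-8 + 4 r\right)\right)^{2} = \left(-8 + Q + 4 r\right)^{2}$)
$\frac{92656}{K{\left(111,35 \right)}} = \frac{92656}{\left(-8 + 35 + 4 \cdot 111\right)^{2}} = \frac{92656}{\left(-8 + 35 + 444\right)^{2}} = \frac{92656}{471^{2}} = \frac{92656}{221841}$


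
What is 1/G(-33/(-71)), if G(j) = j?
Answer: 71/33 ≈ 2.1515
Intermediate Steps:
1/G(-33/(-71)) = 1/(-33/(-71)) = 1/(-33*(-1/71)) = 1/(33/71) = 71/33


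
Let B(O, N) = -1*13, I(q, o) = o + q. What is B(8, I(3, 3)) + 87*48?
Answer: 4163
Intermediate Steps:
B(O, N) = -13
B(8, I(3, 3)) + 87*48 = -13 + 87*48 = -13 + 4176 = 4163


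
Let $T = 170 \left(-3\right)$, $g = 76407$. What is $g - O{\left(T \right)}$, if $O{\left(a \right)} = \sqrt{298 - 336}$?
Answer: $76407 - i \sqrt{38} \approx 76407.0 - 6.1644 i$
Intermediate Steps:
$T = -510$
$O{\left(a \right)} = i \sqrt{38}$ ($O{\left(a \right)} = \sqrt{-38} = i \sqrt{38}$)
$g - O{\left(T \right)} = 76407 - i \sqrt{38}$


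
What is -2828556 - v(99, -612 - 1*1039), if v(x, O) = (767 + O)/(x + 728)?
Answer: -2339214928/827 ≈ -2.8286e+6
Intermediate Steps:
v(x, O) = (767 + O)/(728 + x)
-2828556 - v(99, -612 - 1*1039) = -2828556 - (767 + (-612 - 1*1039))/(728 + 99) = -2828556 - (767 + (-612 - 1039))/827 = -2828556 - (767 - 1651)/827 = -2828556 - (-884)/827 = -2828556 - 1*(-884/827) = -2828556 + 884/827 = -2339214928/827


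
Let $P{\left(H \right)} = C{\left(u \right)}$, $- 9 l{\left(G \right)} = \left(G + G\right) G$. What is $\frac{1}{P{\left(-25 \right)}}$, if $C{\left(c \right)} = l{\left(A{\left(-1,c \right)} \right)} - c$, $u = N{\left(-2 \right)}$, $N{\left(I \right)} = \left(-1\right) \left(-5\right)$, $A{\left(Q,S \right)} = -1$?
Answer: $- \frac{9}{47} \approx -0.19149$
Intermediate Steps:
$N{\left(I \right)} = 5$
$u = 5$
$l{\left(G \right)} = - \frac{2 G^{2}}{9}$ ($l{\left(G \right)} = - \frac{\left(G + G\right) G}{9} = - \frac{2 G G}{9} = - \frac{2 G^{2}}{9}$)
$C{\left(c \right)} = - \frac{2}{9} - c$ ($C{\left(c \right)} = - \frac{2 \left(-1\right)^{2}}{9} - c = \left(- \frac{2}{9}\right) 1 - c = - \frac{2}{9} - c$)
$P{\left(H \right)} = - \frac{47}{9}$ ($P{\left(H \right)} = - \frac{2}{9} - 5 = - \frac{47}{9}$)
$\frac{1}{P{\left(-25 \right)}} = \frac{1}{- \frac{47}{9}} = - \frac{9}{47}$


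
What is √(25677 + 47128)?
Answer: √72805 ≈ 269.82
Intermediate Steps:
√(25677 + 47128) = √72805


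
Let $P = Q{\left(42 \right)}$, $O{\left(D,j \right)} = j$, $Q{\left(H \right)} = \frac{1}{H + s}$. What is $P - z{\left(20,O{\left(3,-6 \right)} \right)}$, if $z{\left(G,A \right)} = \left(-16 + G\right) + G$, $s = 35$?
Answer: $- \frac{1847}{77} \approx -23.987$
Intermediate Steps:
$Q{\left(H \right)} = \frac{1}{35 + H}$ ($Q{\left(H \right)} = \frac{1}{H + 35} = \frac{1}{35 + H}$)
$z{\left(G,A \right)} = -16 + 2 G$
$P = \frac{1}{77}$ ($P = \frac{1}{35 + 42} = \frac{1}{77} \approx 0.012987$)
$P - z{\left(20,O{\left(3,-6 \right)} \right)} = \frac{1}{77} - \left(-16 + 2 \cdot 20\right) = \frac{1}{77} - \left(-16 + 40\right) = \frac{1}{77} - 24 = - \frac{1847}{77}$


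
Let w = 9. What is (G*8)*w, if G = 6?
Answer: 432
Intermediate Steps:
(G*8)*w = (6*8)*9 = 48*9 = 432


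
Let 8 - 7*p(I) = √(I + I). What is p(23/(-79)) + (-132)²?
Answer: 121976/7 - I*√3634/553 ≈ 17425.0 - 0.10901*I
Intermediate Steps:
p(I) = 8/7 - √2*√I/7 (p(I) = 8/7 - √(I + I)/7 = 8/7 - √2*√I/7)
p(23/(-79)) + (-132)² = (8/7 - √2*√(23/(-79))/7) + (-132)² = (8/7 - √2*√(23*(-1/79))/7) + 17424 = (8/7 - √2*√(-23/79)/7) + 17424 = (8/7 - √2*I*√1817/79/7) + 17424 = (8/7 - I*√3634/553) + 17424 = 121976/7 - I*√3634/553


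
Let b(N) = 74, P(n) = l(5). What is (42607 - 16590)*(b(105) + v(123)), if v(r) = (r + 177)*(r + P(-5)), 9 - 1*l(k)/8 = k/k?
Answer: 1461478958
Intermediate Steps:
l(k) = 64 (l(k) = 72 - 8*k/k = 72 - 8*1 = 72 - 8 = 64)
P(n) = 64
v(r) = (64 + r)*(177 + r) (v(r) = (r + 177)*(r + 64) = (177 + r)*(64 + r) = (64 + r)*(177 + r))
(42607 - 16590)*(b(105) + v(123)) = (42607 - 16590)*(74 + (11328 + 123² + 241*123)) = 26017*(74 + (11328 + 15129 + 29643)) = 26017*(74 + 56100) = 26017*56174 = 1461478958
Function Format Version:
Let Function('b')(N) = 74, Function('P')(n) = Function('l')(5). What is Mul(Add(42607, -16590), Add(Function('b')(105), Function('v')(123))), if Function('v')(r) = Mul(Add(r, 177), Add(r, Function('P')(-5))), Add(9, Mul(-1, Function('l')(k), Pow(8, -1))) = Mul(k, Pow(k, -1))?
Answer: 1461478958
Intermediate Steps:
Function('l')(k) = 64 (Function('l')(k) = Add(72, Mul(-8, Mul(k, Pow(k, -1)))) = Add(72, Mul(-8, 1)) = Add(72, -8) = 64)
Function('P')(n) = 64
Function('v')(r) = Mul(Add(64, r), Add(177, r)) (Function('v')(r) = Mul(Add(r, 177), Add(r, 64)) = Mul(Add(177, r), Add(64, r)) = Mul(Add(64, r), Add(177, r)))
Mul(Add(42607, -16590), Add(Function('b')(105), Function('v')(123))) = Mul(Add(42607, -16590), Add(74, Add(11328, Pow(123, 2), Mul(241, 123)))) = Mul(26017, Add(74, Add(11328, 15129, 29643))) = Mul(26017, Add(74, 56100)) = Mul(26017, 56174) = 1461478958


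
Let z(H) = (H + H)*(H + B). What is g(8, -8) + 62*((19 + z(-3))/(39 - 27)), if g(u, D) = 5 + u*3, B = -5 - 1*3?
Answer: 2809/6 ≈ 468.17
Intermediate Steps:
B = -8 (B = -5 - 3 = -8)
g(u, D) = 5 + 3*u
z(H) = 2*H*(-8 + H) (z(H) = (H + H)*(H - 8) = (2*H)*(-8 + H) = 2*H*(-8 + H))
g(8, -8) + 62*((19 + z(-3))/(39 - 27)) = (5 + 3*8) + 62*((19 + 2*(-3)*(-8 - 3))/(39 - 27)) = (5 + 24) + 62*((19 + 2*(-3)*(-11))/12) = 29 + 62*((19 + 66)*(1/12)) = 29 + 62*(85*(1/12)) = 29 + 62*(85/12) = 29 + 2635/6 = 2809/6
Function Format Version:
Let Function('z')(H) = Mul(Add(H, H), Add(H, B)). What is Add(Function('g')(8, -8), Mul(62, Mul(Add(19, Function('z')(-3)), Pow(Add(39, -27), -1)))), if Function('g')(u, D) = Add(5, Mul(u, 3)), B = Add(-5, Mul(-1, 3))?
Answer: Rational(2809, 6) ≈ 468.17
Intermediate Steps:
B = -8 (B = Add(-5, -3) = -8)
Function('g')(u, D) = Add(5, Mul(3, u))
Function('z')(H) = Mul(2, H, Add(-8, H)) (Function('z')(H) = Mul(Add(H, H), Add(H, -8)) = Mul(Mul(2, H), Add(-8, H)) = Mul(2, H, Add(-8, H)))
Add(Function('g')(8, -8), Mul(62, Mul(Add(19, Function('z')(-3)), Pow(Add(39, -27), -1)))) = Add(Add(5, Mul(3, 8)), Mul(62, Mul(Add(19, Mul(2, -3, Add(-8, -3))), Pow(Add(39, -27), -1)))) = Add(Add(5, 24), Mul(62, Mul(Add(19, Mul(2, -3, -11)), Pow(12, -1)))) = Add(29, Mul(62, Mul(Add(19, 66), Rational(1, 12)))) = Add(29, Mul(62, Mul(85, Rational(1, 12)))) = Add(29, Mul(62, Rational(85, 12))) = Add(29, Rational(2635, 6)) = Rational(2809, 6)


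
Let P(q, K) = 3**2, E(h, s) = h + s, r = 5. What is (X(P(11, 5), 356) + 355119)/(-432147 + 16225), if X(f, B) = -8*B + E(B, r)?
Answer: -176316/207961 ≈ -0.84783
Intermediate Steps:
P(q, K) = 9
X(f, B) = 5 - 7*B (X(f, B) = -8*B + (B + 5) = -8*B + (5 + B) = 5 - 7*B)
(X(P(11, 5), 356) + 355119)/(-432147 + 16225) = ((5 - 7*356) + 355119)/(-432147 + 16225) = ((5 - 2492) + 355119)/(-415922) = (-2487 + 355119)*(-1/415922) = 352632*(-1/415922) = -176316/207961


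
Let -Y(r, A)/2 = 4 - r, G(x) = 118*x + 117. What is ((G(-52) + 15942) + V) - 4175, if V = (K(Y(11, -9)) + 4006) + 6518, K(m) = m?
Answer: 16286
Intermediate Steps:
G(x) = 117 + 118*x
Y(r, A) = -8 + 2*r (Y(r, A) = -2*(4 - r) = -8 + 2*r)
V = 10538 (V = ((-8 + 2*11) + 4006) + 6518 = ((-8 + 22) + 4006) + 6518 = (14 + 4006) + 6518 = 4020 + 6518 = 10538)
((G(-52) + 15942) + V) - 4175 = (((117 + 118*(-52)) + 15942) + 10538) - 4175 = (((117 - 6136) + 15942) + 10538) - 4175 = ((-6019 + 15942) + 10538) - 4175 = (9923 + 10538) - 4175 = 20461 - 4175 = 16286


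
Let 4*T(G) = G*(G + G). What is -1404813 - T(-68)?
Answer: -1407125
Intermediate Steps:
T(G) = G²/2 (T(G) = (G*(G + G))/4 = (G*(2*G))/4 = (2*G²)/4 = G²/2)
-1404813 - T(-68) = -1404813 - (-68)²/2 = -1404813 - 4624/2 = -1404813 - 1*2312 = -1404813 - 2312 = -1407125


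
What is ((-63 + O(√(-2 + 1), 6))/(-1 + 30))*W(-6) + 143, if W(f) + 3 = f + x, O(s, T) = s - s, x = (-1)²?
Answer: 4651/29 ≈ 160.38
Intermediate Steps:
x = 1
O(s, T) = 0
W(f) = -2 + f (W(f) = -3 + (f + 1) = -3 + (1 + f) = -2 + f)
((-63 + O(√(-2 + 1), 6))/(-1 + 30))*W(-6) + 143 = ((-63 + 0)/(-1 + 30))*(-2 - 6) + 143 = -63/29*(-8) + 143 = 504/29 + 143 = 4651/29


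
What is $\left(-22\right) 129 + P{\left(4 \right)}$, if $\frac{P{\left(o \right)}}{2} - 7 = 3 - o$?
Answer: $-2826$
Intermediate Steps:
$P{\left(o \right)} = 20 - 2 o$ ($P{\left(o \right)} = 14 + 2 \left(3 - o\right) = 14 - \left(-6 + 2 o\right) = 20 - 2 o$)
$\left(-22\right) 129 + P{\left(4 \right)} = \left(-22\right) 129 + \left(20 - 8\right) = -2838 + \left(20 - 8\right) = -2838 + 12 = -2826$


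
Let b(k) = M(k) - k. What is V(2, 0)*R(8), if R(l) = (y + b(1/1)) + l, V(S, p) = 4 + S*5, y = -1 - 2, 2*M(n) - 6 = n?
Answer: 105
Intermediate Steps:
M(n) = 3 + n/2
y = -3
V(S, p) = 4 + 5*S
b(k) = 3 - k/2 (b(k) = (3 + k/2) - k = 3 - k/2)
R(l) = -½ + l (R(l) = (-3 + (3 - ½/1)) + l = (-3 + (3 - ½*1)) + l = (-3 + (3 - ½)) + l = (-3 + 5/2) + l = -½ + l)
V(2, 0)*R(8) = (4 + 5*2)*(-½ + 8) = (4 + 10)*(15/2) = 14*(15/2) = 105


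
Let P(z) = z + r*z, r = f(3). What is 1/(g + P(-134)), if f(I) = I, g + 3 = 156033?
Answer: 1/155494 ≈ 6.4311e-6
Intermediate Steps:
g = 156030 (g = -3 + 156033 = 156030)
r = 3
P(z) = 4*z (P(z) = z + 3*z = 4*z)
1/(g + P(-134)) = 1/(156030 + 4*(-134)) = 1/(156030 - 536) = 1/155494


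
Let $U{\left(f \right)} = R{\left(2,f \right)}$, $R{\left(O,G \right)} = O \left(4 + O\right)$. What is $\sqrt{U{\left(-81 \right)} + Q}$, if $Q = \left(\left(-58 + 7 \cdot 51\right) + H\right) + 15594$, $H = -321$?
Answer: $4 \sqrt{974} \approx 124.84$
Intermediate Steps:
$U{\left(f \right)} = 12$ ($U{\left(f \right)} = 2 \left(4 + 2\right) = 2 \cdot 6 = 12$)
$Q = 15572$ ($Q = \left(\left(-58 + 7 \cdot 51\right) - 321\right) + 15594 = \left(\left(-58 + 357\right) - 321\right) + 15594 = \left(299 - 321\right) + 15594 = -22 + 15594 = 15572$)
$\sqrt{U{\left(-81 \right)} + Q} = \sqrt{12 + 15572} = \sqrt{15584} = 4 \sqrt{974}$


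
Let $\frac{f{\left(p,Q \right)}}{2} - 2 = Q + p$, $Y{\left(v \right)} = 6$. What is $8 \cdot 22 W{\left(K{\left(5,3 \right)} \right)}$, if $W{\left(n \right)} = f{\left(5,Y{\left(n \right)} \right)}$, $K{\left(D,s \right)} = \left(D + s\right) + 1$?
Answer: $4576$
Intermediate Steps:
$K{\left(D,s \right)} = 1 + D + s$
$f{\left(p,Q \right)} = 4 + 2 Q + 2 p$ ($f{\left(p,Q \right)} = 4 + 2 \left(Q + p\right) = 4 + \left(2 Q + 2 p\right) = 4 + 2 Q + 2 p$)
$W{\left(n \right)} = 26$ ($W{\left(n \right)} = 4 + 2 \cdot 6 + 2 \cdot 5 = 4 + 12 + 10 = 26$)
$8 \cdot 22 W{\left(K{\left(5,3 \right)} \right)} = 8 \cdot 22 \cdot 26 = 176 \cdot 26 = 4576$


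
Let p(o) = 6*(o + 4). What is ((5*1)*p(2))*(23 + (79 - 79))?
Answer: 4140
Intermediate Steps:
p(o) = 24 + 6*o (p(o) = 6*(4 + o) = 24 + 6*o)
((5*1)*p(2))*(23 + (79 - 79)) = ((5*1)*(24 + 6*2))*(23 + (79 - 79)) = (5*(24 + 12))*(23 + 0) = (5*36)*23 = 180*23 = 4140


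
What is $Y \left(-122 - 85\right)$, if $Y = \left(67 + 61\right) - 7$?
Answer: $-25047$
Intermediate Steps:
$Y = 121$ ($Y = 128 - 7 = 121$)
$Y \left(-122 - 85\right) = 121 \left(-122 - 85\right) = 121 \left(-207\right) = -25047$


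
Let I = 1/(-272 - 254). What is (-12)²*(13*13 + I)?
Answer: 6400296/263 ≈ 24336.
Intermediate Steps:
I = -1/526 (I = 1/(-526) = -1/526 ≈ -0.0019011)
(-12)²*(13*13 + I) = (-12)²*(13*13 - 1/526) = 144*(169 - 1/526) = 144*(88893/526) = 6400296/263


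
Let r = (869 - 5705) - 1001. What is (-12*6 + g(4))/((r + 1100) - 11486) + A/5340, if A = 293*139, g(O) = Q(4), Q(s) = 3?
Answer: 661082581/86630820 ≈ 7.6310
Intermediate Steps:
g(O) = 3
r = -5837 (r = -4836 - 1001 = -5837)
A = 40727
(-12*6 + g(4))/((r + 1100) - 11486) + A/5340 = (-12*6 + 3)/((-5837 + 1100) - 11486) + 40727/5340 = (-72 + 3)/(-4737 - 11486) + 40727*(1/5340) = -69/(-16223) + 40727/5340 = -69*(-1/16223) + 40727/5340 = 69/16223 + 40727/5340 = 661082581/86630820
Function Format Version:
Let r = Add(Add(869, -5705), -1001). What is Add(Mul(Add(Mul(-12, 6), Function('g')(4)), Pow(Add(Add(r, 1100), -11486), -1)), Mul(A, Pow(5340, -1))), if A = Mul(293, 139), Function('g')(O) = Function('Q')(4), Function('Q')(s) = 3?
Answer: Rational(661082581, 86630820) ≈ 7.6310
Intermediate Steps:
Function('g')(O) = 3
r = -5837 (r = Add(-4836, -1001) = -5837)
A = 40727
Add(Mul(Add(Mul(-12, 6), Function('g')(4)), Pow(Add(Add(r, 1100), -11486), -1)), Mul(A, Pow(5340, -1))) = Add(Mul(Add(Mul(-12, 6), 3), Pow(Add(Add(-5837, 1100), -11486), -1)), Mul(40727, Pow(5340, -1))) = Add(Mul(Add(-72, 3), Pow(Add(-4737, -11486), -1)), Mul(40727, Rational(1, 5340))) = Add(Mul(-69, Pow(-16223, -1)), Rational(40727, 5340)) = Add(Mul(-69, Rational(-1, 16223)), Rational(40727, 5340)) = Add(Rational(69, 16223), Rational(40727, 5340)) = Rational(661082581, 86630820)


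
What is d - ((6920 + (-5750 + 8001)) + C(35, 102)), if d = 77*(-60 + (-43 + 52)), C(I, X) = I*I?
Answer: -14323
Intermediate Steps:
C(I, X) = I²
d = -3927 (d = 77*(-60 + 9) = 77*(-51) = -3927)
d - ((6920 + (-5750 + 8001)) + C(35, 102)) = -3927 - ((6920 + (-5750 + 8001)) + 35²) = -3927 - ((6920 + 2251) + 1225) = -3927 - (9171 + 1225) = -3927 - 1*10396 = -3927 - 10396 = -14323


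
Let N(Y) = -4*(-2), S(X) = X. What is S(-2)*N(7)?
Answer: -16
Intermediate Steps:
N(Y) = 8
S(-2)*N(7) = -2*8 = -16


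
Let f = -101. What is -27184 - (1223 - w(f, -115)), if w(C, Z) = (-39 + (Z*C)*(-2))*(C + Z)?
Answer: 4997697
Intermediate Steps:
w(C, Z) = (-39 - 2*C*Z)*(C + Z) (w(C, Z) = (-39 + (C*Z)*(-2))*(C + Z) = (-39 - 2*C*Z)*(C + Z))
-27184 - (1223 - w(f, -115)) = -27184 - (1223 - (-39*(-101) - 39*(-115) - 2*(-101)*(-115)² - 2*(-115)*(-101)²)) = -27184 - (1223 - (3939 + 4485 - 2*(-101)*13225 - 2*(-115)*10201)) = -27184 - (1223 - (3939 + 4485 + 2671450 + 2346230)) = -27184 - (1223 - 1*5026104) = -27184 - (1223 - 5026104) = -27184 - 1*(-5024881) = -27184 + 5024881 = 4997697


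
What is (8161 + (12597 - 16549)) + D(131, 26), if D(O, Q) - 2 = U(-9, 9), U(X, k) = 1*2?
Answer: 4213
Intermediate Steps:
U(X, k) = 2
D(O, Q) = 4 (D(O, Q) = 2 + 2 = 4)
(8161 + (12597 - 16549)) + D(131, 26) = (8161 + (12597 - 16549)) + 4 = (8161 - 3952) + 4 = 4209 + 4 = 4213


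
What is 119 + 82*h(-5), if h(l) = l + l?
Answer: -701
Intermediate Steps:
h(l) = 2*l
119 + 82*h(-5) = 119 + 82*(2*(-5)) = 119 + 82*(-10) = 119 - 820 = -701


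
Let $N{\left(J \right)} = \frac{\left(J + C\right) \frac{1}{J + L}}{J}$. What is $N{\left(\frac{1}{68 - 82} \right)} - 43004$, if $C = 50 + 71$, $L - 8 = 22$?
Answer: $- \frac{18042378}{419} \approx -43061.0$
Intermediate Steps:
$L = 30$ ($L = 8 + 22 = 30$)
$C = 121$
$N{\left(J \right)} = \frac{121 + J}{J \left(30 + J\right)}$ ($N{\left(J \right)} = \frac{\left(J + 121\right) \frac{1}{J + 30}}{J} = \frac{\left(121 + J\right) \frac{1}{30 + J}}{J} = \frac{\frac{1}{30 + J} \left(121 + J\right)}{J} = \frac{121 + J}{J \left(30 + J\right)}$)
$N{\left(\frac{1}{68 - 82} \right)} - 43004 = \frac{121 + \frac{1}{68 - 82}}{\frac{1}{68 - 82} \left(30 + \frac{1}{68 - 82}\right)} - 43004 = \frac{121 + \frac{1}{-14}}{\frac{1}{-14} \left(30 + \frac{1}{-14}\right)} - 43004 = \frac{121 - \frac{1}{14}}{\left(- \frac{1}{14}\right) \left(30 - \frac{1}{14}\right)} - 43004 = \left(-14\right) \frac{1}{\frac{419}{14}} \cdot \frac{1693}{14} - 43004 = \left(-14\right) \frac{14}{419} \cdot \frac{1693}{14} - 43004 = - \frac{23702}{419} - 43004 = - \frac{18042378}{419}$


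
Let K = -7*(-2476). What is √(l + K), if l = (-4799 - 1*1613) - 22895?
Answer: 5*I*√479 ≈ 109.43*I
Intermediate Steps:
K = 17332
l = -29307 (l = (-4799 - 1613) - 22895 = -6412 - 22895 = -29307)
√(l + K) = √(-29307 + 17332) = √(-11975) = 5*I*√479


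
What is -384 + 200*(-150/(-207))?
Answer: -16496/69 ≈ -239.07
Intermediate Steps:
-384 + 200*(-150/(-207)) = -384 + 200*(-150*(-1/207)) = -384 + 200*(50/69) = -384 + 10000/69 = -16496/69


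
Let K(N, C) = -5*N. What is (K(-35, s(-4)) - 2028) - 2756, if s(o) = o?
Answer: -4609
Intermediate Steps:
(K(-35, s(-4)) - 2028) - 2756 = (-5*(-35) - 2028) - 2756 = (175 - 2028) - 2756 = -1853 - 2756 = -4609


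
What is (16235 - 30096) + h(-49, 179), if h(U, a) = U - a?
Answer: -14089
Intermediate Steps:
(16235 - 30096) + h(-49, 179) = (16235 - 30096) + (-49 - 1*179) = -13861 + (-49 - 179) = -13861 - 228 = -14089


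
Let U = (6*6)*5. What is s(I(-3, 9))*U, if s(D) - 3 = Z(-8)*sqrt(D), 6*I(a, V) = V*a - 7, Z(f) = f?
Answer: 540 - 480*I*sqrt(51) ≈ 540.0 - 3427.9*I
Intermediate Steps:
I(a, V) = -7/6 + V*a/6 (I(a, V) = (V*a - 7)/6 = (-7 + V*a)/6 = -7/6 + V*a/6)
s(D) = 3 - 8*sqrt(D)
U = 180 (U = 36*5 = 180)
s(I(-3, 9))*U = (3 - 8*sqrt(-7/6 + (1/6)*9*(-3)))*180 = (3 - 8*sqrt(-7/6 - 9/2))*180 = (3 - 8*I*sqrt(51)/3)*180 = 540 - 480*I*sqrt(51)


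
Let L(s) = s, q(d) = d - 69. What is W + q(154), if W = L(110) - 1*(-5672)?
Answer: 5867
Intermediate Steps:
q(d) = -69 + d
W = 5782 (W = 110 - 1*(-5672) = 110 + 5672 = 5782)
W + q(154) = 5782 + (-69 + 154) = 5782 + 85 = 5867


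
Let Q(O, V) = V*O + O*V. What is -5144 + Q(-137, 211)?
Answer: -62958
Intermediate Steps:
Q(O, V) = 2*O*V (Q(O, V) = O*V + O*V = 2*O*V)
-5144 + Q(-137, 211) = -5144 + 2*(-137)*211 = -5144 - 57814 = -62958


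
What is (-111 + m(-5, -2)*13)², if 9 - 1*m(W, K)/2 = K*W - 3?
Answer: 3481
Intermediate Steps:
m(W, K) = 24 - 2*K*W (m(W, K) = 18 - 2*(K*W - 3) = 18 - 2*(-3 + K*W) = 18 + (6 - 2*K*W) = 24 - 2*K*W)
(-111 + m(-5, -2)*13)² = (-111 + (24 - 2*(-2)*(-5))*13)² = (-111 + (24 - 20)*13)² = (-111 + 4*13)² = (-111 + 52)² = (-59)² = 3481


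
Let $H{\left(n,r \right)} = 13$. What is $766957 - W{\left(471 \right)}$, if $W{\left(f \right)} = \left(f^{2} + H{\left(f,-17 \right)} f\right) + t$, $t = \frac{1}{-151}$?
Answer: $\frac{81387944}{151} \approx 5.3899 \cdot 10^{5}$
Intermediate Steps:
$t = - \frac{1}{151} \approx -0.0066225$
$W{\left(f \right)} = - \frac{1}{151} + f^{2} + 13 f$ ($W{\left(f \right)} = \left(f^{2} + 13 f\right) - \frac{1}{151} = - \frac{1}{151} + f^{2} + 13 f$)
$766957 - W{\left(471 \right)} = 766957 - \left(- \frac{1}{151} + 471^{2} + 13 \cdot 471\right) = 766957 - \left(- \frac{1}{151} + 221841 + 6123\right) = 766957 - \frac{34422563}{151} = \frac{81387944}{151}$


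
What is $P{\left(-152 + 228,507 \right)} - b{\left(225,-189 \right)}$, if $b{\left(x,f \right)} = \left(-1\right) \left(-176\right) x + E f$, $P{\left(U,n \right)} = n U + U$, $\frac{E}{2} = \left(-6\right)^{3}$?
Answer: $-82640$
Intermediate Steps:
$E = -432$ ($E = 2 \left(-6\right)^{3} = 2 \left(-216\right) = -432$)
$P{\left(U,n \right)} = U + U n$ ($P{\left(U,n \right)} = U n + U = U + U n$)
$b{\left(x,f \right)} = - 432 f + 176 x$ ($b{\left(x,f \right)} = \left(-1\right) \left(-176\right) x - 432 f = 176 x - 432 f = - 432 f + 176 x$)
$P{\left(-152 + 228,507 \right)} - b{\left(225,-189 \right)} = \left(-152 + 228\right) \left(1 + 507\right) - \left(\left(-432\right) \left(-189\right) + 176 \cdot 225\right) = 76 \cdot 508 - \left(81648 + 39600\right) = 38608 - 121248 = -82640$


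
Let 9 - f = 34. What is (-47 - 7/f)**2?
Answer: 1364224/625 ≈ 2182.8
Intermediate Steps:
f = -25 (f = 9 - 1*34 = 9 - 34 = -25)
(-47 - 7/f)**2 = (-47 - 7/(-25))**2 = (-47 - 7*(-1/25))**2 = (-47 + 7/25)**2 = (-1168/25)**2 = 1364224/625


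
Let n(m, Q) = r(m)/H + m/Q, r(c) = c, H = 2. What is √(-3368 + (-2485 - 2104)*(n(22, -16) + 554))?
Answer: I*√41437490/4 ≈ 1609.3*I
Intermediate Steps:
n(m, Q) = m/2 + m/Q
√(-3368 + (-2485 - 2104)*(n(22, -16) + 554)) = √(-3368 + (-2485 - 2104)*(((½)*22 + 22/(-16)) + 554)) = √(-3368 - 4589*((11 + 22*(-1/16)) + 554)) = √(-3368 - 4589*((11 - 11/8) + 554)) = √(-3368 - 4589*(77/8 + 554)) = √(-3368 - 4589*4509/8) = √(-3368 - 20691801/8) = √(-20718745/8) = I*√41437490/4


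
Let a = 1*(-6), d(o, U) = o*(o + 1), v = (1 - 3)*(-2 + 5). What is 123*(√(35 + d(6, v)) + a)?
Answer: -738 + 123*√77 ≈ 341.32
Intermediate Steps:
v = -6 (v = -2*3 = -6)
d(o, U) = o*(1 + o)
a = -6
123*(√(35 + d(6, v)) + a) = 123*(√(35 + 6*(1 + 6)) - 6) = 123*(√(35 + 6*7) - 6) = 123*(√(35 + 42) - 6) = 123*(√77 - 6) = 123*(-6 + √77) = -738 + 123*√77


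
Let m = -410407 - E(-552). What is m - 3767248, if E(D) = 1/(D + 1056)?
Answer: -2105538121/504 ≈ -4.1777e+6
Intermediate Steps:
E(D) = 1/(1056 + D)
m = -206845129/504 (m = -410407 - 1/(1056 - 552) = -410407 - 1/504 = -206845129/504 ≈ -4.1041e+5)
m - 3767248 = -206845129/504 - 3767248 = -2105538121/504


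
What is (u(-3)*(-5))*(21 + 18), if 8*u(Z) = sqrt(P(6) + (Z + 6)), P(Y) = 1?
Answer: -195/4 ≈ -48.750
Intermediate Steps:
u(Z) = sqrt(7 + Z)/8 (u(Z) = sqrt(1 + (Z + 6))/8 = sqrt(1 + (6 + Z))/8 = sqrt(7 + Z)/8)
(u(-3)*(-5))*(21 + 18) = ((sqrt(7 - 3)/8)*(-5))*(21 + 18) = ((sqrt(4)/8)*(-5))*39 = (((1/8)*2)*(-5))*39 = ((1/4)*(-5))*39 = -5/4*39 = -195/4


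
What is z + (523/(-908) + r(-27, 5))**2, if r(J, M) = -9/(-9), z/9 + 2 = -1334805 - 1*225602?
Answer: -11578509263759/824464 ≈ -1.4044e+7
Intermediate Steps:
z = -14043681 (z = -18 + 9*(-1334805 - 1*225602) = -18 + 9*(-1334805 - 225602) = -18 + 9*(-1560407) = -18 - 14043663 = -14043681)
r(J, M) = 1 (r(J, M) = -9*(-1/9) = 1)
z + (523/(-908) + r(-27, 5))**2 = -14043681 + (523/(-908) + 1)**2 = -14043681 + (523*(-1/908) + 1)**2 = -14043681 + (-523/908 + 1)**2 = -14043681 + (385/908)**2 = -14043681 + 148225/824464 = -11578509263759/824464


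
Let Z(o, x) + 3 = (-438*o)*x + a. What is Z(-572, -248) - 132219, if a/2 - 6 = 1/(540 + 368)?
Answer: -28268372651/454 ≈ -6.2265e+7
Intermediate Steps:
a = 5449/454 (a = 12 + 2/(540 + 368) = 12 + 2/908 = 12 + 2*(1/908) = 12 + 1/454 = 5449/454 ≈ 12.002)
Z(o, x) = 4087/454 - 438*o*x (Z(o, x) = -3 + ((-438*o)*x + 5449/454) = -3 + (-438*o*x + 5449/454) = -3 + (5449/454 - 438*o*x) = 4087/454 - 438*o*x)
Z(-572, -248) - 132219 = (4087/454 - 438*(-572)*(-248)) - 132219 = (4087/454 - 62132928) - 132219 = -28208345225/454 - 132219 = -28268372651/454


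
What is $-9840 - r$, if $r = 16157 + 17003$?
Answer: $-43000$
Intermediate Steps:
$r = 33160$
$-9840 - r = -9840 - 33160 = -43000$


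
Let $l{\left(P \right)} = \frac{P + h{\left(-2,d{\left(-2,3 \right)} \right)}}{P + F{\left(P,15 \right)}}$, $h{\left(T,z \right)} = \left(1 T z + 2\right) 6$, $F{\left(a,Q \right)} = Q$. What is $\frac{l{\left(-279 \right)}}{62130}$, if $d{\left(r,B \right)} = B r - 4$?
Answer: $\frac{49}{5467440} \approx 8.9621 \cdot 10^{-6}$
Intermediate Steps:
$d{\left(r,B \right)} = -4 + B r$
$h{\left(T,z \right)} = 12 + 6 T z$ ($h{\left(T,z \right)} = \left(T z + 2\right) 6 = \left(2 + T z\right) 6 = 12 + 6 T z$)
$l{\left(P \right)} = \frac{132 + P}{15 + P}$ ($l{\left(P \right)} = \frac{P + \left(12 + 6 \left(-2\right) \left(-4 + 3 \left(-2\right)\right)\right)}{P + 15} = \frac{P + \left(12 + 6 \left(-2\right) \left(-4 - 6\right)\right)}{15 + P} = \frac{P + \left(12 + 6 \left(-2\right) \left(-10\right)\right)}{15 + P} = \frac{P + \left(12 + 120\right)}{15 + P} = \frac{P + 132}{15 + P} = \frac{132 + P}{15 + P}$)
$\frac{l{\left(-279 \right)}}{62130} = \frac{\frac{1}{15 - 279} \left(132 - 279\right)}{62130} = \frac{1}{-264} \left(-147\right) \frac{1}{62130} = \left(- \frac{1}{264}\right) \left(-147\right) \frac{1}{62130} = \frac{49}{88} \cdot \frac{1}{62130} = \frac{49}{5467440}$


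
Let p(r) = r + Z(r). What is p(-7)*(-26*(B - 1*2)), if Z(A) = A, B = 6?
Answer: 1456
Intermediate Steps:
p(r) = 2*r (p(r) = r + r = 2*r)
p(-7)*(-26*(B - 1*2)) = (2*(-7))*(-26*(6 - 1*2)) = -(-364)*(6 - 2) = -(-364)*4 = -14*(-104) = 1456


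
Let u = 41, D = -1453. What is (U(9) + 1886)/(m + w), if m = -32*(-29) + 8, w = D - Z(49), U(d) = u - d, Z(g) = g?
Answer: -959/283 ≈ -3.3887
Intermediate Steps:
U(d) = 41 - d
w = -1502 (w = -1453 - 1*49 = -1453 - 49 = -1502)
m = 936 (m = 928 + 8 = 936)
(U(9) + 1886)/(m + w) = ((41 - 1*9) + 1886)/(936 - 1502) = ((41 - 9) + 1886)/(-566) = (32 + 1886)*(-1/566) = 1918*(-1/566) = -959/283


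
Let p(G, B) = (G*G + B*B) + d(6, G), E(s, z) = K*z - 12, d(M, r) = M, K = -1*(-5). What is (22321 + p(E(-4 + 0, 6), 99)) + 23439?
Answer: 55891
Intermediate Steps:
K = 5
E(s, z) = -12 + 5*z (E(s, z) = 5*z - 12 = -12 + 5*z)
p(G, B) = 6 + B² + G² (p(G, B) = (G*G + B*B) + 6 = (G² + B²) + 6 = (B² + G²) + 6 = 6 + B² + G²)
(22321 + p(E(-4 + 0, 6), 99)) + 23439 = (22321 + (6 + 99² + (-12 + 5*6)²)) + 23439 = (22321 + (6 + 9801 + (-12 + 30)²)) + 23439 = (22321 + (6 + 9801 + 18²)) + 23439 = (22321 + (6 + 9801 + 324)) + 23439 = (22321 + 10131) + 23439 = 32452 + 23439 = 55891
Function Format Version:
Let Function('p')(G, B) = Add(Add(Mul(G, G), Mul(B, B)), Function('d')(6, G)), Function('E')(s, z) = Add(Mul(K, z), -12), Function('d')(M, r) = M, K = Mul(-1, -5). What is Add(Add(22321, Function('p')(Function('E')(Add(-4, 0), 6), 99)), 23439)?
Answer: 55891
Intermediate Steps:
K = 5
Function('E')(s, z) = Add(-12, Mul(5, z)) (Function('E')(s, z) = Add(Mul(5, z), -12) = Add(-12, Mul(5, z)))
Function('p')(G, B) = Add(6, Pow(B, 2), Pow(G, 2)) (Function('p')(G, B) = Add(Add(Mul(G, G), Mul(B, B)), 6) = Add(Add(Pow(G, 2), Pow(B, 2)), 6) = Add(Add(Pow(B, 2), Pow(G, 2)), 6) = Add(6, Pow(B, 2), Pow(G, 2)))
Add(Add(22321, Function('p')(Function('E')(Add(-4, 0), 6), 99)), 23439) = Add(Add(22321, Add(6, Pow(99, 2), Pow(Add(-12, Mul(5, 6)), 2))), 23439) = Add(Add(22321, Add(6, 9801, Pow(Add(-12, 30), 2))), 23439) = Add(Add(22321, Add(6, 9801, Pow(18, 2))), 23439) = Add(Add(22321, Add(6, 9801, 324)), 23439) = Add(Add(22321, 10131), 23439) = Add(32452, 23439) = 55891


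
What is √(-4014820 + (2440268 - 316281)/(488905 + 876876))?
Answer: I*√7489072660649133173/1365781 ≈ 2003.7*I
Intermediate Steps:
√(-4014820 + (2440268 - 316281)/(488905 + 876876)) = √(-4014820 + 2123987/1365781) = √(-5483362750433/1365781) = I*√7489072660649133173/1365781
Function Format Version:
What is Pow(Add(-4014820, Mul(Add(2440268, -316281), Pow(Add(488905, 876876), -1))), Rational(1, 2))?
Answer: Mul(Rational(1, 1365781), I, Pow(7489072660649133173, Rational(1, 2))) ≈ Mul(2003.7, I)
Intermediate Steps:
Pow(Add(-4014820, Mul(Add(2440268, -316281), Pow(Add(488905, 876876), -1))), Rational(1, 2)) = Pow(Add(-4014820, Mul(2123987, Pow(1365781, -1))), Rational(1, 2)) = Pow(Add(-4014820, Mul(2123987, Rational(1, 1365781))), Rational(1, 2)) = Pow(Add(-4014820, Rational(2123987, 1365781)), Rational(1, 2)) = Pow(Rational(-5483362750433, 1365781), Rational(1, 2)) = Mul(Rational(1, 1365781), I, Pow(7489072660649133173, Rational(1, 2)))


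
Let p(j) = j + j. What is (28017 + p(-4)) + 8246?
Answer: 36255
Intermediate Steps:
p(j) = 2*j
(28017 + p(-4)) + 8246 = (28017 + 2*(-4)) + 8246 = (28017 - 8) + 8246 = 28009 + 8246 = 36255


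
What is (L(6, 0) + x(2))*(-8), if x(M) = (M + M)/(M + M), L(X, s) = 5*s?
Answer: -8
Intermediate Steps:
x(M) = 1 (x(M) = (2*M)/((2*M)) = (2*M)*(1/(2*M)) = 1)
(L(6, 0) + x(2))*(-8) = (5*0 + 1)*(-8) = (0 + 1)*(-8) = 1*(-8) = -8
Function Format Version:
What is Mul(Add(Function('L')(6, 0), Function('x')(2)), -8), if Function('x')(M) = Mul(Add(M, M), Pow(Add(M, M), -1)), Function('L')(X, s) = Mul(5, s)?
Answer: -8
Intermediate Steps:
Function('x')(M) = 1 (Function('x')(M) = Mul(Mul(2, M), Pow(Mul(2, M), -1)) = Mul(Mul(2, M), Mul(Rational(1, 2), Pow(M, -1))) = 1)
Mul(Add(Function('L')(6, 0), Function('x')(2)), -8) = Mul(Add(Mul(5, 0), 1), -8) = Mul(Add(0, 1), -8) = Mul(1, -8) = -8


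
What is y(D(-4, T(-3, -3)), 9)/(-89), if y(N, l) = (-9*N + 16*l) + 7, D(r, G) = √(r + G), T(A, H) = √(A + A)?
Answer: -151/89 + 9*√(-4 + I*√6)/89 ≈ -1.6372 + 0.21079*I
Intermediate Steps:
T(A, H) = √2*√A (T(A, H) = √(2*A) = √2*√A)
D(r, G) = √(G + r)
y(N, l) = 7 - 9*N + 16*l
y(D(-4, T(-3, -3)), 9)/(-89) = (7 - 9*√(√2*√(-3) - 4) + 16*9)/(-89) = -(7 - 9*√(√2*(I*√3) - 4) + 144)/89 = -(7 - 9*√(I*√6 - 4) + 144)/89 = -(7 - 9*√(-4 + I*√6) + 144)/89 = -(151 - 9*√(-4 + I*√6))/89 = -151/89 + 9*√(-4 + I*√6)/89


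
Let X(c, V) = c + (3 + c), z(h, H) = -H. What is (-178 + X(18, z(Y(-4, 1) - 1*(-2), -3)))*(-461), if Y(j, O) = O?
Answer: 64079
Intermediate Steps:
X(c, V) = 3 + 2*c
(-178 + X(18, z(Y(-4, 1) - 1*(-2), -3)))*(-461) = (-178 + (3 + 2*18))*(-461) = (-178 + (3 + 36))*(-461) = (-178 + 39)*(-461) = -139*(-461) = 64079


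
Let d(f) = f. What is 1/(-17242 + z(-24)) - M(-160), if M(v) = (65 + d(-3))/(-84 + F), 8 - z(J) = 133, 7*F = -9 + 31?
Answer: 3768356/4914861 ≈ 0.76673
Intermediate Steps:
F = 22/7 (F = (-9 + 31)/7 = (⅐)*22 = 22/7 ≈ 3.1429)
z(J) = -125 (z(J) = 8 - 1*133 = 8 - 133 = -125)
M(v) = -217/283 (M(v) = (65 - 3)/(-84 + 22/7) = 62/(-566/7) = 62*(-7/566) = -217/283)
1/(-17242 + z(-24)) - M(-160) = 1/(-17242 - 125) - 1*(-217/283) = 1/(-17367) + 217/283 = -1/17367 + 217/283 = 3768356/4914861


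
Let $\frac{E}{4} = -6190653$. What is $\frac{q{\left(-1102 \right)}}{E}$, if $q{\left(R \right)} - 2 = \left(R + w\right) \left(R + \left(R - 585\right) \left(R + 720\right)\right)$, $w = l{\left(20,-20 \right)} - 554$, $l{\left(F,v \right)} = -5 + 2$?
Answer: $\frac{533643893}{12381306} \approx 43.101$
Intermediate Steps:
$l{\left(F,v \right)} = -3$
$w = -557$ ($w = -3 - 554 = -557$)
$E = -24762612$ ($E = 4 \left(-6190653\right) = -24762612$)
$q{\left(R \right)} = 2 + \left(-557 + R\right) \left(R + \left(-585 + R\right) \left(720 + R\right)\right)$ ($q{\left(R \right)} = 2 + \left(R - 557\right) \left(R + \left(R - 585\right) \left(R + 720\right)\right) = 2 + \left(-557 + R\right) \left(R + \left(-585 + R\right) \left(720 + R\right)\right)$)
$\frac{q{\left(-1102 \right)}}{E} = \frac{234608402 + \left(-1102\right)^{3} - -547641104 - 421 \left(-1102\right)^{2}}{-24762612} = \left(234608402 - 1338273208 + 547641104 - 511264084\right) \left(- \frac{1}{24762612}\right) = \left(-1067287786\right) \left(- \frac{1}{24762612}\right) = \frac{533643893}{12381306}$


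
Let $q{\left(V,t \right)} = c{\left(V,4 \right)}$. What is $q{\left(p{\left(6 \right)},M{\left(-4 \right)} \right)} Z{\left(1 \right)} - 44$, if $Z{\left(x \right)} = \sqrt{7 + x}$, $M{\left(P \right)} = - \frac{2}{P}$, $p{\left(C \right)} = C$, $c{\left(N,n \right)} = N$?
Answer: $-44 + 12 \sqrt{2} \approx -27.029$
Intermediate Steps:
$q{\left(V,t \right)} = V$
$q{\left(p{\left(6 \right)},M{\left(-4 \right)} \right)} Z{\left(1 \right)} - 44 = 6 \sqrt{7 + 1} - 44 = 6 \sqrt{8} - 44 = 6 \cdot 2 \sqrt{2} - 44 = 12 \sqrt{2} - 44 = -44 + 12 \sqrt{2}$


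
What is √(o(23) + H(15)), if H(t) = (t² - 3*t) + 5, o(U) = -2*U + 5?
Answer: 12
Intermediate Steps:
o(U) = 5 - 2*U
H(t) = 5 + t² - 3*t
√(o(23) + H(15)) = √((5 - 2*23) + (5 + 15² - 3*15)) = √((5 - 46) + (5 + 225 - 45)) = √(-41 + 185) = √144 = 12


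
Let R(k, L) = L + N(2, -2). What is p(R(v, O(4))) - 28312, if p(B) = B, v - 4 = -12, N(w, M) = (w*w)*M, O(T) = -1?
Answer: -28321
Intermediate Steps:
N(w, M) = M*w² (N(w, M) = w²*M = M*w²)
v = -8 (v = 4 - 12 = -8)
R(k, L) = -8 + L (R(k, L) = L - 2*2² = L - 2*4 = L - 8 = -8 + L)
p(R(v, O(4))) - 28312 = (-8 - 1) - 28312 = -9 - 28312 = -28321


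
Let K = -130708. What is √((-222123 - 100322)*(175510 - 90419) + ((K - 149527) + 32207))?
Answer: I*√27437415523 ≈ 1.6564e+5*I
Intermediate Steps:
√((-222123 - 100322)*(175510 - 90419) + ((K - 149527) + 32207)) = √((-222123 - 100322)*(175510 - 90419) + ((-130708 - 149527) + 32207)) = √(-322445*85091 + (-280235 + 32207)) = √(-27437167495 - 248028) = √(-27437415523) = I*√27437415523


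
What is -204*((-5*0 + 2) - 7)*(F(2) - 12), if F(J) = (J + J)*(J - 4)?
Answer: -20400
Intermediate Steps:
F(J) = 2*J*(-4 + J) (F(J) = (2*J)*(-4 + J) = 2*J*(-4 + J))
-204*((-5*0 + 2) - 7)*(F(2) - 12) = -204*((-5*0 + 2) - 7)*(2*2*(-4 + 2) - 12) = -204*((0 + 2) - 7)*(2*2*(-2) - 12) = -204*(2 - 7)*(-8 - 12) = -(-1020)*(-20) = -204*100 = -20400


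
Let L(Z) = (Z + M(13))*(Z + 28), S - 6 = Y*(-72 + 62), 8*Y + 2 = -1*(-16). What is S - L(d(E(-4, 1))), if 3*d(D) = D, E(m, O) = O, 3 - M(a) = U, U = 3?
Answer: -377/18 ≈ -20.944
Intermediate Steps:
M(a) = 0 (M(a) = 3 - 1*3 = 3 - 3 = 0)
Y = 7/4 (Y = -1/4 + (-1*(-16))/8 = -1/4 + (1/8)*16 = -1/4 + 2 = 7/4 ≈ 1.7500)
d(D) = D/3
S = -23/2 (S = 6 + 7*(-72 + 62)/4 = 6 + (7/4)*(-10) = 6 - 35/2 = -23/2 ≈ -11.500)
L(Z) = Z*(28 + Z) (L(Z) = (Z + 0)*(Z + 28) = Z*(28 + Z))
S - L(d(E(-4, 1))) = -23/2 - (1/3)*1*(28 + (1/3)*1) = -23/2 - (28 + 1/3)/3 = -23/2 - 85/(3*3) = -23/2 - 1*85/9 = -23/2 - 85/9 = -377/18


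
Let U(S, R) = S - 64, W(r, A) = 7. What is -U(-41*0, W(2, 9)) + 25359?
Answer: 25423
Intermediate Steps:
U(S, R) = -64 + S
-U(-41*0, W(2, 9)) + 25359 = -(-64 - 41*0) + 25359 = -(-64 + 0) + 25359 = -1*(-64) + 25359 = 64 + 25359 = 25423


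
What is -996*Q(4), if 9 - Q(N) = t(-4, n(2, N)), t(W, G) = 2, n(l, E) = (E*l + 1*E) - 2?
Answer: -6972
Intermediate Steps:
n(l, E) = -2 + E + E*l (n(l, E) = (E*l + E) - 2 = (E + E*l) - 2 = -2 + E + E*l)
Q(N) = 7 (Q(N) = 9 - 1*2 = 9 - 2 = 7)
-996*Q(4) = -996*7 = -6972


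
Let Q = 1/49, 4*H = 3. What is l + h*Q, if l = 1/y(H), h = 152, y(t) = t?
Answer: 652/147 ≈ 4.4354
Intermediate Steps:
H = 3/4 (H = (1/4)*3 = 3/4 ≈ 0.75000)
l = 4/3 (l = 1/(3/4) = 4/3 ≈ 1.3333)
Q = 1/49 ≈ 0.020408
l + h*Q = 4/3 + 152*(1/49) = 4/3 + 152/49 = 652/147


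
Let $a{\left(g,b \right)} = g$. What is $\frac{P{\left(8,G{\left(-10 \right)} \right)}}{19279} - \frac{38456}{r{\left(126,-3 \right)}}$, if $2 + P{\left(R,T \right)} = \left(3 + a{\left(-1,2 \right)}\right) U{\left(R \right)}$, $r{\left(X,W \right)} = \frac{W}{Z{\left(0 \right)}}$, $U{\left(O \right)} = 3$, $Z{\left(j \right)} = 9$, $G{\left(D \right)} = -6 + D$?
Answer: $\frac{2224179676}{19279} \approx 1.1537 \cdot 10^{5}$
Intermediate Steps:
$r{\left(X,W \right)} = \frac{W}{9}$
$P{\left(R,T \right)} = 4$ ($P{\left(R,T \right)} = -2 + \left(3 - 1\right) 3 = -2 + 2 \cdot 3 = -2 + 6 = 4$)
$\frac{P{\left(8,G{\left(-10 \right)} \right)}}{19279} - \frac{38456}{r{\left(126,-3 \right)}} = \frac{4}{19279} - \frac{38456}{\frac{1}{9} \left(-3\right)} = 4 \cdot \frac{1}{19279} - \frac{38456}{- \frac{1}{3}} = \frac{4}{19279} - -115368 = \frac{4}{19279} + 115368 = \frac{2224179676}{19279}$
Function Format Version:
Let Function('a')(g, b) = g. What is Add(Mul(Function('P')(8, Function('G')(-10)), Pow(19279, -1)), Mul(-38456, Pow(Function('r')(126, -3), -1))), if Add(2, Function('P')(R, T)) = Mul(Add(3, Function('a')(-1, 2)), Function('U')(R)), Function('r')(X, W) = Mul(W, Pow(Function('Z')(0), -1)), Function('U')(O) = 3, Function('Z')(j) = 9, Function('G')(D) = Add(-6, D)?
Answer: Rational(2224179676, 19279) ≈ 1.1537e+5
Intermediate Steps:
Function('r')(X, W) = Mul(Rational(1, 9), W) (Function('r')(X, W) = Mul(W, Pow(9, -1)) = Mul(W, Rational(1, 9)) = Mul(Rational(1, 9), W))
Function('P')(R, T) = 4 (Function('P')(R, T) = Add(-2, Mul(Add(3, -1), 3)) = Add(-2, Mul(2, 3)) = Add(-2, 6) = 4)
Add(Mul(Function('P')(8, Function('G')(-10)), Pow(19279, -1)), Mul(-38456, Pow(Function('r')(126, -3), -1))) = Add(Mul(4, Pow(19279, -1)), Mul(-38456, Pow(Mul(Rational(1, 9), -3), -1))) = Add(Mul(4, Rational(1, 19279)), Mul(-38456, Pow(Rational(-1, 3), -1))) = Add(Rational(4, 19279), Mul(-38456, -3)) = Add(Rational(4, 19279), 115368) = Rational(2224179676, 19279)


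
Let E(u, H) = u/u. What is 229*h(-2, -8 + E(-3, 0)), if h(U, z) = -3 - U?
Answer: -229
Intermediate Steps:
E(u, H) = 1
229*h(-2, -8 + E(-3, 0)) = 229*(-3 - 1*(-2)) = 229*(-3 + 2) = 229*(-1) = -229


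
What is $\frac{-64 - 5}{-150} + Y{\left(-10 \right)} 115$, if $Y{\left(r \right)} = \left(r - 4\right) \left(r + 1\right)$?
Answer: $\frac{724523}{50} \approx 14490.0$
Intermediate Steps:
$Y{\left(r \right)} = \left(1 + r\right) \left(-4 + r\right)$ ($Y{\left(r \right)} = \left(-4 + r\right) \left(1 + r\right) = \left(1 + r\right) \left(-4 + r\right)$)
$\frac{-64 - 5}{-150} + Y{\left(-10 \right)} 115 = \frac{-64 - 5}{-150} + \left(-4 + \left(-10\right)^{2} - -30\right) 115 = \left(-64 - 5\right) \left(- \frac{1}{150}\right) + \left(-4 + 100 + 30\right) 115 = \left(-69\right) \left(- \frac{1}{150}\right) + 126 \cdot 115 = \frac{23}{50} + 14490 = \frac{724523}{50}$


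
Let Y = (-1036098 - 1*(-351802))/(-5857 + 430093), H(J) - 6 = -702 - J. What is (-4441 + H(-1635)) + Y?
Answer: -371589692/106059 ≈ -3503.6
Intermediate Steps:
H(J) = -696 - J (H(J) = 6 + (-702 - J) = -696 - J)
Y = -171074/106059 (Y = (-1036098 + 351802)/424236 = -684296*1/424236 = -171074/106059 ≈ -1.6130)
(-4441 + H(-1635)) + Y = (-4441 + (-696 - 1*(-1635))) - 171074/106059 = (-4441 + (-696 + 1635)) - 171074/106059 = (-4441 + 939) - 171074/106059 = -3502 - 171074/106059 = -371589692/106059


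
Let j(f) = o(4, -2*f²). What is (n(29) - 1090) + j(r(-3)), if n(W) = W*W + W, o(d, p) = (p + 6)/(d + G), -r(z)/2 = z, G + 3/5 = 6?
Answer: -10670/47 ≈ -227.02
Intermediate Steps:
G = 27/5 (G = -⅗ + 6 = 27/5 ≈ 5.4000)
r(z) = -2*z
o(d, p) = (6 + p)/(27/5 + d) (o(d, p) = (p + 6)/(d + 27/5) = (6 + p)/(27/5 + d))
n(W) = W + W² (n(W) = W² + W = W + W²)
j(f) = 30/47 - 10*f²/47 (j(f) = 5*(6 - 2*f²)/(27 + 5*4) = 5*(6 - 2*f²)/(27 + 20) = 5*(6 - 2*f²)/47 = 5*(1/47)*(6 - 2*f²) = 30/47 - 10*f²/47)
(n(29) - 1090) + j(r(-3)) = (29*(1 + 29) - 1090) + (30/47 - 10*(-2*(-3))²/47) = (29*30 - 1090) + (30/47 - 10/47*6²) = (870 - 1090) + (30/47 - 10/47*36) = -220 + (30/47 - 360/47) = -220 - 330/47 = -10670/47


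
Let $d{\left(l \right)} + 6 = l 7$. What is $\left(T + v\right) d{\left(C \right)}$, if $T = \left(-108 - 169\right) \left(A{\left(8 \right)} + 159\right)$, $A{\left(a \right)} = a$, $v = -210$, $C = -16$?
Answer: $5483342$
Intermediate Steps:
$T = -46259$ ($T = \left(-108 - 169\right) \left(8 + 159\right) = \left(-277\right) 167 = -46259$)
$d{\left(l \right)} = -6 + 7 l$ ($d{\left(l \right)} = -6 + l 7 = -6 + 7 l$)
$\left(T + v\right) d{\left(C \right)} = \left(-46259 - 210\right) \left(-6 + 7 \left(-16\right)\right) = - 46469 \left(-6 - 112\right) = \left(-46469\right) \left(-118\right) = 5483342$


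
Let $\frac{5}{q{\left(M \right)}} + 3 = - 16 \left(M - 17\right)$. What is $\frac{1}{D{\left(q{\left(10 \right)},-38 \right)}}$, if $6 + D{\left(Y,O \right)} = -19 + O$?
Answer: $- \frac{1}{63} \approx -0.015873$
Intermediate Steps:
$q{\left(M \right)} = \frac{5}{269 - 16 M}$ ($q{\left(M \right)} = \frac{5}{-3 - 16 \left(M - 17\right)} = \frac{5}{-3 - 16 \left(-17 + M\right)} = \frac{5}{-3 - \left(-272 + 16 M\right)} = \frac{5}{269 - 16 M}$)
$D{\left(Y,O \right)} = -25 + O$ ($D{\left(Y,O \right)} = -6 + \left(-19 + O\right) = -25 + O$)
$\frac{1}{D{\left(q{\left(10 \right)},-38 \right)}} = \frac{1}{-25 - 38} = \frac{1}{-63} = - \frac{1}{63}$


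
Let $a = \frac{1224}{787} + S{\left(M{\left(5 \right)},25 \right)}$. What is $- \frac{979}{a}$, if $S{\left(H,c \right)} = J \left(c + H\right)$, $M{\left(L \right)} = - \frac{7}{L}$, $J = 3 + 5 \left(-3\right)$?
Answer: $\frac{350215}{100752} \approx 3.476$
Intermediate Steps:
$J = -12$ ($J = 3 - 15 = -12$)
$S{\left(H,c \right)} = - 12 H - 12 c$ ($S{\left(H,c \right)} = - 12 \left(c + H\right) = - 12 \left(H + c\right) = - 12 H - 12 c$)
$a = - \frac{1108272}{3935}$ ($a = \frac{1224}{787} - \left(300 + 12 \left(- \frac{7}{5}\right)\right) = 1224 \cdot \frac{1}{787} - \left(300 + 12 \left(\left(-7\right) \frac{1}{5}\right)\right) = \frac{1224}{787} - \frac{1416}{5} = - \frac{1108272}{3935} \approx -281.64$)
$- \frac{979}{a} = - \frac{979}{- \frac{1108272}{3935}} = \left(-979\right) \left(- \frac{3935}{1108272}\right) = \frac{350215}{100752}$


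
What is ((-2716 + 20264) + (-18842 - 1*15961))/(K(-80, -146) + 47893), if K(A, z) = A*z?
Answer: -17255/59573 ≈ -0.28964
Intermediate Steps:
((-2716 + 20264) + (-18842 - 1*15961))/(K(-80, -146) + 47893) = ((-2716 + 20264) + (-18842 - 1*15961))/(-80*(-146) + 47893) = (17548 + (-18842 - 15961))/(11680 + 47893) = (17548 - 34803)/59573 = -17255*1/59573 = -17255/59573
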